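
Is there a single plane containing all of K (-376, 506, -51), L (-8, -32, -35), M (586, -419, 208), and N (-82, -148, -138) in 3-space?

No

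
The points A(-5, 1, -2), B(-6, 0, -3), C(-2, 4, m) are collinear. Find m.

Collinearity requires AB × AC = 0; each component is linear in m.
The x-component gives (-1)m + (1) = 0, so m = 1.
The remaining components then also vanish.

1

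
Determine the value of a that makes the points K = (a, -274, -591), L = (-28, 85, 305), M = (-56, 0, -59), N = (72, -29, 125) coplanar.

140

Coplanarity ⇔ det[KL; KM; KN] = 0.
Expanding, this is linear in a: (26196)a + (-3667440) = 0.
So a = 140.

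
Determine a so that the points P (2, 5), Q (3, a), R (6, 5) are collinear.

Collinearity: (Q − P) must be parallel to (R − P) = (4, 0).
Cross-multiplying the components: (a − 5)·(4) = (1)·(0).
Solving gives a = 5.

5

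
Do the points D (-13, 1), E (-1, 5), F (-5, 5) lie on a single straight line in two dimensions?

No

DE = (12, 4), DF = (8, 4).
Twice the signed area of △DEF is (12)(4) − (4)(8) = 16.
The area is nonzero, so the three points are not collinear.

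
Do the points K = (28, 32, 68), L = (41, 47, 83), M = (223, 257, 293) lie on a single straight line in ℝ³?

Yes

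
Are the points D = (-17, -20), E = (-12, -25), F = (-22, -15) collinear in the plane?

DE = (5, -5), DF = (-5, 5).
det[DE; DF] = (5)(5) − (-5)(-5) = 0.
The determinant is zero, so the points are collinear.

Yes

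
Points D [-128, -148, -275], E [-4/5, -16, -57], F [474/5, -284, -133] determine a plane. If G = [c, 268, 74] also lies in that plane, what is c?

-267/5

A normal to the plane is n = DE × DF = (48392, 30508, -233544/5).
G lies in the plane iff n · DG = 0.
This gives (48392)c + (12920664/5) = 0, so c = -267/5.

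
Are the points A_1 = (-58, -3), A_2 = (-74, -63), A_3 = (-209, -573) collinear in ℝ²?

No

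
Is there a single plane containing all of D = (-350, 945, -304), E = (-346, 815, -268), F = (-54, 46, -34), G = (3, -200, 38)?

Yes

With D as base: DE = (4, -130, 36), DF = (296, -899, 270), DG = (353, -1145, 342).
DF × DG = (1692, -5922, -21573).
DE · (DF × DG) = 0.
The scalar triple product vanishes, so the four points are coplanar.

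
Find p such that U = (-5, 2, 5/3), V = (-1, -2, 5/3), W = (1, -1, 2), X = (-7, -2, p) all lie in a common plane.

1

Coplanarity ⇔ det[UV; UW; UX] = 0.
Expanding, this is linear in p: (12)p + (-12) = 0.
So p = 1.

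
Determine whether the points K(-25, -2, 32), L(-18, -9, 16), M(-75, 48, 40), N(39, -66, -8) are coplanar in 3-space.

Yes

With K as base: KL = (7, -7, -16), KM = (-50, 50, 8), KN = (64, -64, -40).
KM × KN = (-1488, -1488, 0).
KL · (KM × KN) = 0.
The scalar triple product vanishes, so the four points are coplanar.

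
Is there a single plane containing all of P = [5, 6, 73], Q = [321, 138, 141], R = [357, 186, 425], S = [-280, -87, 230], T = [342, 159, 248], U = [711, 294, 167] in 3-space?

Yes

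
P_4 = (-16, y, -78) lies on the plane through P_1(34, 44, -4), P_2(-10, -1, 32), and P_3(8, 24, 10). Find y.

97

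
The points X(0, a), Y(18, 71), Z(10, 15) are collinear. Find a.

-55

The three points are collinear iff det[XY; XZ] = 0.
This determinant is linear in a: (-8)a + (-440) = 0, so a = -55.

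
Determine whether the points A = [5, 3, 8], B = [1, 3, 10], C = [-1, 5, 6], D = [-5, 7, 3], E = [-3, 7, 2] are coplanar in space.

Yes

The plane through A, B, C has normal n = AB × AC = (-4, -20, -8) and equation n·P = -144.
Checking the remaining points: n·D = -144, n·E = -144.
All equal -144, so all 5 points lie in one plane.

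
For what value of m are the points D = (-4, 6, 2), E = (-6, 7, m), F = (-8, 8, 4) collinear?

Direction DF = (-4, 2, 2). From the x-coordinate of E, the parameter along the line is τ = (-6 − (-4))/(-4) = 1/2.
Then m = 2 + 1/2·(2) = 3.

3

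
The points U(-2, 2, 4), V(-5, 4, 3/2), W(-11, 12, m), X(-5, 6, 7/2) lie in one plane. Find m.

1/2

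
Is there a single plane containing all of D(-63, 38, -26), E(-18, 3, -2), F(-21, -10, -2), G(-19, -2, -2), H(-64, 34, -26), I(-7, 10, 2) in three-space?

The plane through D, E, F has normal n = DE × DF = (312, -72, -690) and equation n·P = -4452.
Checking the remaining points: n·G = -4404, n·H = -4476, n·I = -4284.
Since n·G = -4404 ≠ -4452, G is off the plane and the points are not all coplanar.

No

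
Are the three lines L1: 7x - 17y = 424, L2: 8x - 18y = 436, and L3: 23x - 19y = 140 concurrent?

Yes

The three lines meet at one point iff the augmented coefficient matrix [aᵢ bᵢ cᵢ] has rank < 3, i.e. its determinant vanishes.
Here the determinant is 0.
It vanishes, so the lines are concurrent at (-22, -34).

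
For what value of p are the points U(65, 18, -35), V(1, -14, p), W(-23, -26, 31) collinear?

13

Direction UW = (-88, -44, 66). From the x-coordinate of V, the parameter along the line is τ = (1 − 65)/(-88) = 8/11.
Then p = (-35) + 8/11·(66) = 13.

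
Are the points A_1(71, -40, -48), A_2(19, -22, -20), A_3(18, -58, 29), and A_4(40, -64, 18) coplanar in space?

A normal to the plane through A_1, A_2, A_3 is n = A_1A_2 × A_1A_3 = (1890, 2520, 1890).
The plane has equation n·P = -57330. For A_4: n·A_4 = -51660.
-51660 ≠ -57330, so A_4 is off the plane.

No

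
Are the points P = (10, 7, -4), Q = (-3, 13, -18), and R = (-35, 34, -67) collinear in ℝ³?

No

PQ = (-13, 6, -14), PR = (-45, 27, -63).
Comparing components 3 and 1: (-14)(-45) − (-13)(-63) = -189 ≠ 0, so PQ and PR are not parallel and the points are not collinear.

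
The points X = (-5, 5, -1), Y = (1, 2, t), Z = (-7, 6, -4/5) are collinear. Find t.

-8/5

Collinearity requires XY × XZ = 0; each component is linear in t.
The x-component gives (-1)t + (-8/5) = 0, so t = -8/5.
The remaining components then also vanish.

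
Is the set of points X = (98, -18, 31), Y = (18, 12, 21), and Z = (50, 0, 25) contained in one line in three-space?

XY = (-80, 30, -10), XZ = (-48, 18, -6).
Each component of XZ is 3/5 times the corresponding component of XY, so XZ = 3/5·XY and the points are collinear.

Yes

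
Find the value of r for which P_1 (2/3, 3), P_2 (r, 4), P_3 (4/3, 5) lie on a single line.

The three points are collinear iff det[P_1P_2; P_1P_3] = 0.
This determinant is linear in r: (2)r + (-2) = 0, so r = 1.

1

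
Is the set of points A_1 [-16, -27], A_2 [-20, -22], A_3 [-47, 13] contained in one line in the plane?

A_1A_2 = (-4, 5), A_1A_3 = (-31, 40).
If collinear, A_1A_3 would be a scalar multiple of A_1A_2. But (-4)·(40) ≠ (5)·(-31) (difference -5), so they are not parallel; the points are not collinear.

No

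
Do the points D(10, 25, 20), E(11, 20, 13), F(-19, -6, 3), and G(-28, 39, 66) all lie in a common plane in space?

A normal to the plane through D, E, F is n = DE × DF = (-132, 220, -176).
The plane has equation n·P = 660. For G: n·G = 660.
Equal, so G lies in the plane and all four are coplanar.

Yes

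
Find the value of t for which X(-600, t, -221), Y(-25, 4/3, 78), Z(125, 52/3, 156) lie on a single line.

Collinearity requires XY × XZ = 0; each component is linear in t.
The x-component gives (-78)t + (-4680) = 0, so t = -60.
The remaining components then also vanish.

-60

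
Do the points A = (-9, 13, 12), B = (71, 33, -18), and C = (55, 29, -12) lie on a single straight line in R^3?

AB = (80, 20, -30), AC = (64, 16, -24).
AB × AC = (0, 0, 0).
The cross product vanishes, so the three points are collinear.

Yes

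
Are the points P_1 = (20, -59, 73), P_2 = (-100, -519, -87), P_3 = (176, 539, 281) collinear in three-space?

P_1P_2 = (-120, -460, -160), P_1P_3 = (156, 598, 208).
Each component of P_1P_3 is -13/10 times the corresponding component of P_1P_2, so P_1P_3 = -13/10·P_1P_2 and the points are collinear.

Yes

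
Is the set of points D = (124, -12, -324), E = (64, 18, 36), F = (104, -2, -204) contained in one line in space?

DE = (-60, 30, 360), DF = (-20, 10, 120).
Each component of DF is 1/3 times the corresponding component of DE, so DF = 1/3·DE and the points are collinear.

Yes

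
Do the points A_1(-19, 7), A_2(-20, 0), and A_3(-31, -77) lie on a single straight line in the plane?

A_1A_2 = (-1, -7), A_1A_3 = (-12, -84).
det[A_1A_2; A_1A_3] = (-1)(-84) − (-7)(-12) = 0.
The determinant is zero, so the points are collinear.

Yes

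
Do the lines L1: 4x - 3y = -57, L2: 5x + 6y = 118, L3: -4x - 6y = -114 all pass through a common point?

No

Intersecting L1 and L2: solving the 2×2 system gives (x, y) = (4/13, 757/39).
Substitute into L3: (-4)(4/13) + (-6)(757/39) = -1530/13.
But L3 requires -114 ≠ -1530/13, so the three lines have no common point.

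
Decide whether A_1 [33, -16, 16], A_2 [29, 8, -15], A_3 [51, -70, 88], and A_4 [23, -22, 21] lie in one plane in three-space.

The four points are coplanar iff the 3×3 determinant with rows A_1A_2, A_1A_3, A_1A_4 is zero.
Rows: (-4, 24, -31), (18, -54, 72), (-10, -6, 5).
Expanding along the first row: (-4)(162) − (24)(810) + (-31)(-648) = 0.
Zero determinant ⇒ coplanar.

Yes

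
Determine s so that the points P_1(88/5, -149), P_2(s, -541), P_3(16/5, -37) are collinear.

The three points are collinear iff det[P_1P_2; P_1P_3] = 0.
This determinant is linear in s: (112)s + (-7616) = 0, so s = 68.

68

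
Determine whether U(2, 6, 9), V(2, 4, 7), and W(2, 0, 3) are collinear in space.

Yes

UV = (0, -2, -2), UW = (0, -6, -6).
UV × UW = (0, 0, 0).
The cross product vanishes, so the three points are collinear.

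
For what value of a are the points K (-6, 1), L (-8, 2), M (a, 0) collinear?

Collinearity: (M − K) must be parallel to (L − K) = (-2, 1).
Cross-multiplying the components: (a − (-6))·(1) = (-1)·(-2).
Solving gives a = -4.

-4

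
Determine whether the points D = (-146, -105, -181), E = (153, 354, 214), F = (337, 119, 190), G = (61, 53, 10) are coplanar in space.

With D as base: DE = (299, 459, 395), DF = (483, 224, 371), DG = (207, 158, 191).
DF × DG = (-15834, -15456, 29946).
DE · (DF × DG) = 0.
The scalar triple product vanishes, so the four points are coplanar.

Yes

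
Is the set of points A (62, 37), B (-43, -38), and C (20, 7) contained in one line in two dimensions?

AB = (-105, -75), AC = (-42, -30).
Checking proportionality: AC = 2/5·AB, so the vectors are parallel and the points are collinear.

Yes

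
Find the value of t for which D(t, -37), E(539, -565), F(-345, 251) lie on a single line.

-33

Collinearity: (D − E) must be parallel to (F − E) = (-884, 816).
Cross-multiplying the components: (t − 539)·(816) = (528)·(-884).
Solving gives t = -33.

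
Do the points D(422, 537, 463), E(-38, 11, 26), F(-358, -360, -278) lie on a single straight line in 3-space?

No

DE = (-460, -526, -437), DF = (-780, -897, -741).
DE × DF = (-2223, 0, 2340).
The cross product is nonzero, so the points do not lie on one line.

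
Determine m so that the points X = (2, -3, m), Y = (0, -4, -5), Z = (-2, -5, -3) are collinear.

-7

Collinearity requires XY × XZ = 0; each component is linear in m.
The x-component gives (-1)m + (-7) = 0, so m = -7.
The remaining components then also vanish.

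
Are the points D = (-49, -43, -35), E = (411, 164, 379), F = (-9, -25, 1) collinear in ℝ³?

Yes

DE = (460, 207, 414), DF = (40, 18, 36).
Each component of DF is 2/23 times the corresponding component of DE, so DF = 2/23·DE and the points are collinear.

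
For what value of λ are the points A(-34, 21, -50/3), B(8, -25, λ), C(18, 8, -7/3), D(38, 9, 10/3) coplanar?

-6

The points are coplanar iff AB · (AC × AD) = 0.
Expanding, this is linear in λ: (312)λ + (1872) = 0.
So λ = -6.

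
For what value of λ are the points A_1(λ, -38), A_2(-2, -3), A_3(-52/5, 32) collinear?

The three points are collinear iff det[A_1A_2; A_1A_3] = 0.
This determinant is linear in λ: (-35)λ + (224) = 0, so λ = 32/5.

32/5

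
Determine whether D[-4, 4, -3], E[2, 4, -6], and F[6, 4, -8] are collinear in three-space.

DE = (6, 0, -3), DF = (10, 0, -5).
DE × DF = (0, 0, 0).
The cross product vanishes, so the three points are collinear.

Yes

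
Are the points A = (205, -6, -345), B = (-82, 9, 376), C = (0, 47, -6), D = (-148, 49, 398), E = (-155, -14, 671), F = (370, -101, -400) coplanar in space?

No

The plane through A, B, C has normal n = AB × AC = (-33128, -50512, -12136) and equation n·P = -2301248.
Checking the remaining points: n·D = -2402272, n·E = -2301248, n·F = -2301248.
Since n·D = -2402272 ≠ -2301248, D is off the plane and the points are not all coplanar.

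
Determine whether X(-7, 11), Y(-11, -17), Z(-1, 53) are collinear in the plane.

XY = (-4, -28), XZ = (6, 42).
Twice the signed area of △XYZ is (-4)(42) − (-28)(6) = 0.
The triangle is degenerate (zero area), so the points are collinear.

Yes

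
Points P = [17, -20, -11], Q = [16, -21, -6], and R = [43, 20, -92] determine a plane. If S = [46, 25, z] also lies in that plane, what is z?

-100

A normal to the plane is n = PQ × PR = (-119, 49, -14).
S lies in the plane iff n · PS = 0.
This gives (-14)z + (-1400) = 0, so z = -100.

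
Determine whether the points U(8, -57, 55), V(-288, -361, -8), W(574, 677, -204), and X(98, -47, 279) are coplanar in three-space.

Yes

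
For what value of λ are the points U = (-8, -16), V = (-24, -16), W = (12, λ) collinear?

Collinearity: (W − U) must be parallel to (V − U) = (-16, 0).
Cross-multiplying the components: (λ − (-16))·(-16) = (20)·(0).
Solving gives λ = -16.

-16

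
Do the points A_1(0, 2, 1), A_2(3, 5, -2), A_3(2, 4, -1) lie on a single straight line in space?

Yes

A_1A_2 = (3, 3, -3), A_1A_3 = (2, 2, -2).
Each component of A_1A_3 is 2/3 times the corresponding component of A_1A_2, so A_1A_3 = 2/3·A_1A_2 and the points are collinear.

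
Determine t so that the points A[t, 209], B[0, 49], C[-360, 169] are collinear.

-480

Collinearity: (A − B) must be parallel to (C − B) = (-360, 120).
Cross-multiplying the components: (t − 0)·(120) = (160)·(-360).
Solving gives t = -480.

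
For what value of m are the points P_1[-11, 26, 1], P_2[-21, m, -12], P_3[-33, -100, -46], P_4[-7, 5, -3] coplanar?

Coplanarity ⇔ det[P_1P_2; P_1P_3; P_1P_4] = 0.
Expanding, this is linear in m: (-276)m + (-552) = 0.
So m = -2.

-2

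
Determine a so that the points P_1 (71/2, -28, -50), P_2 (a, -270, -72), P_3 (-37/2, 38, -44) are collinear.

Direction P_1P_3 = (-54, 66, 6). From the y-coordinate of P_2, the parameter along the line is τ = (-270 − (-28))/66 = -11/3.
Then a = 71/2 + (-11/3)·(-54) = 467/2.

467/2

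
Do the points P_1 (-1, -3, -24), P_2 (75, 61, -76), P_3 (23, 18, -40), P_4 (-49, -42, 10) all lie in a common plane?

With P_1 as base: P_1P_2 = (76, 64, -52), P_1P_3 = (24, 21, -16), P_1P_4 = (-48, -39, 34).
P_1P_3 × P_1P_4 = (90, -48, 72).
P_1P_2 · (P_1P_3 × P_1P_4) = 24.
Since 24 ≠ 0, the four points are not coplanar.

No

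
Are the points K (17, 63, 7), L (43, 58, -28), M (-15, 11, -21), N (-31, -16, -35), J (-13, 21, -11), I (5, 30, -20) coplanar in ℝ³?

No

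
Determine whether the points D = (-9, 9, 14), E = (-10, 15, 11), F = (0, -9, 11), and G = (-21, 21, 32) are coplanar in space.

With D as base: DE = (-1, 6, -3), DF = (9, -18, -3), DG = (-12, 12, 18).
DF × DG = (-288, -126, -108).
DE · (DF × DG) = -144.
Since -144 ≠ 0, the four points are not coplanar.

No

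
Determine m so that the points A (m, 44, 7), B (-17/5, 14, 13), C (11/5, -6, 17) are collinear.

-59/5

Direction BC = (28/5, -20, 4). From the y-coordinate of A, the parameter along the line is τ = (44 − 14)/(-20) = -3/2.
Then m = (-17/5) + (-3/2)·(28/5) = -59/5.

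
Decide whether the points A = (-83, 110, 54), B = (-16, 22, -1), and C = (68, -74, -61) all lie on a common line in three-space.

AB = (67, -88, -55), AC = (151, -184, -115).
Comparing components 3 and 1: (-55)(151) − (67)(-115) = -600 ≠ 0, so AB and AC are not parallel and the points are not collinear.

No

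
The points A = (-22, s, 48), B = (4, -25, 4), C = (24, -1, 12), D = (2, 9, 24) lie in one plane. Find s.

39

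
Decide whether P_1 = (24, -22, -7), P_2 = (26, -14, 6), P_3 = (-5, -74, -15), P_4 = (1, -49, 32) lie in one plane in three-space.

No

With P_1 as base: P_1P_2 = (2, 8, 13), P_1P_3 = (-29, -52, -8), P_1P_4 = (-23, -27, 39).
P_1P_3 × P_1P_4 = (-2244, 1315, -413).
P_1P_2 · (P_1P_3 × P_1P_4) = 663.
Since 663 ≠ 0, the four points are not coplanar.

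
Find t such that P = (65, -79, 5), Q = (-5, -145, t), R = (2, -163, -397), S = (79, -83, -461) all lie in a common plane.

228

Normal to plane PRS: n = (37536, -34986, 1428); plane equation n·X = 5210874.
Requiring n·Q = 5210874: (1428)t + (4885290) = 5210874.
So t = 228.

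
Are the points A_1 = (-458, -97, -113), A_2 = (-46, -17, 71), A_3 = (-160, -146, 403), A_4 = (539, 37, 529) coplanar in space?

No

With A_1 as base: A_1A_2 = (412, 80, 184), A_1A_3 = (298, -49, 516), A_1A_4 = (997, 134, 642).
A_1A_3 × A_1A_4 = (-100602, 323136, 88785).
A_1A_2 · (A_1A_3 × A_1A_4) = 739296.
Since 739296 ≠ 0, the four points are not coplanar.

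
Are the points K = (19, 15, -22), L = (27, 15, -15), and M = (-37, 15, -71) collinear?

Yes

KL = (8, 0, 7), KM = (-56, 0, -49).
Each component of KM is -7 times the corresponding component of KL, so KM = -7·KL and the points are collinear.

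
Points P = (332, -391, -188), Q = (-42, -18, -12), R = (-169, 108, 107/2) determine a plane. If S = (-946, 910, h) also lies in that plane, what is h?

184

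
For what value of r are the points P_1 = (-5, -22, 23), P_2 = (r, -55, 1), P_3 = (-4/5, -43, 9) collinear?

8/5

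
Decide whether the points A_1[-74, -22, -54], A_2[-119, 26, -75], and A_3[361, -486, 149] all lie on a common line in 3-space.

Yes

A_1A_2 = (-45, 48, -21), A_1A_3 = (435, -464, 203).
A_1A_2 × A_1A_3 = (0, 0, 0).
The cross product vanishes, so the three points are collinear.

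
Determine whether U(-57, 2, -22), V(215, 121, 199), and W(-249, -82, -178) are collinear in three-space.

UV = (272, 119, 221), UW = (-192, -84, -156).
Each component of UW is -12/17 times the corresponding component of UV, so UW = -12/17·UV and the points are collinear.

Yes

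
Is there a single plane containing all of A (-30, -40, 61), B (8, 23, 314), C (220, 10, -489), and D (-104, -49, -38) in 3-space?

A normal to the plane through A, B, C is n = AB × AC = (-47300, 84150, -13850).
The plane has equation n·P = -2791850. For D: n·D = 1322150.
1322150 ≠ -2791850, so D is off the plane.

No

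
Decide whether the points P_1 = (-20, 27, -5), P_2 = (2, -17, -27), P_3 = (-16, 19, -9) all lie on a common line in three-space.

Yes

P_1P_2 = (22, -44, -22), P_1P_3 = (4, -8, -4).
P_1P_2 × P_1P_3 = (0, 0, 0).
The cross product vanishes, so the three points are collinear.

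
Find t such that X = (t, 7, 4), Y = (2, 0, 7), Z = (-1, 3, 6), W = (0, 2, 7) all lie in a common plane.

-5

The points are coplanar iff XY · (XZ × XW) = 0.
Expanding, this is linear in t: (-2)t + (-10) = 0.
So t = -5.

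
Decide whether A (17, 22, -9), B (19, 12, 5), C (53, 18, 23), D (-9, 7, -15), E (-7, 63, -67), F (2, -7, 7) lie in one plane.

The plane through A, B, C has normal n = AB × AC = (-264, 440, 352) and equation n·P = 2024.
Checking the remaining points: n·D = 176, n·E = 5984, n·F = -1144.
Since n·D = 176 ≠ 2024, D is off the plane and the points are not all coplanar.

No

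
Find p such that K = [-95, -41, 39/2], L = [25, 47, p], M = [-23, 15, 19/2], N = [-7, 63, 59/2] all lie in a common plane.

The points are coplanar iff KL · (KM × KN) = 0.
Expanding, this is linear in p: (2560)p + (1280) = 0.
So p = -1/2.

-1/2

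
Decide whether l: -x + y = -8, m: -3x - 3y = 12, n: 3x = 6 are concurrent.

Yes

Lines aᵢx + bᵢy = cᵢ with pairwise distinct directions are concurrent exactly when det[aᵢ bᵢ cᵢ] = 0.
Here the determinant is 0.
It vanishes, so the lines are concurrent at (2, -6).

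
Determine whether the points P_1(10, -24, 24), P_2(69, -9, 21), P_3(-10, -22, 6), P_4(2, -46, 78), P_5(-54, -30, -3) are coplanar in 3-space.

The plane through P_1, P_2, P_3 has normal n = P_1P_2 × P_1P_3 = (-264, 1122, 418) and equation n·P = -19536.
Checking the remaining points: n·P_4 = -19536, n·P_5 = -20658.
Since n·P_5 = -20658 ≠ -19536, P_5 is off the plane and the points are not all coplanar.

No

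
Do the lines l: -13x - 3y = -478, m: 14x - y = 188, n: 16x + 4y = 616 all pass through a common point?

No

Lines aᵢx + bᵢy = cᵢ with pairwise distinct directions are concurrent exactly when det[aᵢ bᵢ cᵢ] = 0.
Here the determinant is 216.
Nonzero, so no common point exists.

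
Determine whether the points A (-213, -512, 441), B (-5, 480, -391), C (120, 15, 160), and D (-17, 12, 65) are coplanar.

No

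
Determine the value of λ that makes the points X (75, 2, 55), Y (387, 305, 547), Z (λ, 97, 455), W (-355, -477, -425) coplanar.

225

Normal to plane XYW: n = (90228, -61800, -19158); plane equation n·P = 5589810.
Requiring n·Z = 5589810: (90228)λ + (-14711490) = 5589810.
So λ = 225.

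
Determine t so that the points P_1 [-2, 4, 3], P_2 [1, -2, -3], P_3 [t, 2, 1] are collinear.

Collinearity requires P_1P_2 × P_1P_3 = 0; each component is linear in t.
The y-component gives (-6)t + (-6) = 0, so t = -1.
The remaining components then also vanish.

-1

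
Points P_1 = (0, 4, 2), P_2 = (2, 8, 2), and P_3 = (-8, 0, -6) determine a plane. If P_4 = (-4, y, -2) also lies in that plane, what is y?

2

Coplanarity requires P_1P_2 · (P_1P_3 × P_1P_4) = 0.
P_1P_2 = (2, 4, 0), P_1P_3 = (-8, -4, -8); the triple product is linear in y with coefficient 16 and constant term -32.
Setting it to zero: y = 2.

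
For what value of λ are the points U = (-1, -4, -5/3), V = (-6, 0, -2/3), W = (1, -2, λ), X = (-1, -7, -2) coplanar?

-5/3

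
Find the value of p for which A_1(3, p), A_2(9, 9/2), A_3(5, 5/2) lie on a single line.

The three points are collinear iff det[A_1A_2; A_1A_3] = 0.
This determinant is linear in p: (-4)p + (6) = 0, so p = 3/2.

3/2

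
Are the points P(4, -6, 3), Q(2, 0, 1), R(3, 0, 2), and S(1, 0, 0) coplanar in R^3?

Yes

The four points are coplanar iff the 3×3 determinant with rows PQ, PR, PS is zero.
Rows: (-2, 6, -2), (-1, 6, -1), (-3, 6, -3).
Expanding along the first row: (-2)(-12) − (6)(0) + (-2)(12) = 0.
Zero determinant ⇒ coplanar.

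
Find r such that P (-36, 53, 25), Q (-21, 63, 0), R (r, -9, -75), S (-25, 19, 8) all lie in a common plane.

Normal to plane PQS: n = (-1020, -20, -620); plane equation n·X = 20160.
Requiring n·R = 20160: (-1020)r + (46680) = 20160.
So r = 26.

26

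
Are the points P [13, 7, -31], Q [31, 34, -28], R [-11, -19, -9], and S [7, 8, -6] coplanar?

Yes

A normal to the plane through P, Q, R is n = PQ × PR = (672, -468, 180).
The plane has equation n·X = -120. For S: n·S = -120.
Equal, so S lies in the plane and all four are coplanar.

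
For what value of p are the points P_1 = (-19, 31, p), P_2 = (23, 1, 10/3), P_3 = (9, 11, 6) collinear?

Direction P_2P_3 = (-14, 10, 8/3). From the x-coordinate of P_1, the parameter along the line is τ = (-19 − 23)/(-14) = 3.
Then p = 10/3 + 3·(8/3) = 34/3.

34/3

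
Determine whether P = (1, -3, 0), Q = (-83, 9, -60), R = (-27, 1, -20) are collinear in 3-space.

Yes

PQ = (-84, 12, -60), PR = (-28, 4, -20).
PQ × PR = (0, 0, 0).
The cross product vanishes, so the three points are collinear.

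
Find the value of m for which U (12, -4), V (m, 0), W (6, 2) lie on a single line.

8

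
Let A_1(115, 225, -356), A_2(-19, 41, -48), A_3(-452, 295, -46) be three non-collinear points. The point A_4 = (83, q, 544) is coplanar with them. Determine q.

The plane through A_1, A_2, A_3 has equation −78600x − 133096y − 113708z = 1494448.
Substituting A_4: (-133096)q + (-68380952) = 1494448, so q = -525.

-525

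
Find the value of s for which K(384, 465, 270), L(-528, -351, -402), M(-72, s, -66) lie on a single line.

Collinearity requires KL × KM = 0; each component is linear in s.
The x-component gives (672)s + (-38304) = 0, so s = 57.
The remaining components then also vanish.

57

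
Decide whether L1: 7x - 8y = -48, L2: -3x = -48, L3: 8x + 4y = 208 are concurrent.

Intersecting L1 and L2: solving the 2×2 system gives (x, y) = (16, 20).
Substitute into L3: (8)(16) + (4)(20) = 208.
This equals 208, so (16, 20) lies on all three lines and they are concurrent.

Yes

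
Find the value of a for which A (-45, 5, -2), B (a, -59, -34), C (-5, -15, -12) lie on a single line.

Direction AC = (40, -20, -10). From the y-coordinate of B, the parameter along the line is τ = (-59 − 5)/(-20) = 16/5.
Then a = (-45) + 16/5·(40) = 83.

83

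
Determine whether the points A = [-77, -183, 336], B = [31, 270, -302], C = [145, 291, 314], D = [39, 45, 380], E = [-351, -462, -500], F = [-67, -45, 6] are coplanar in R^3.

Yes

The plane through A, B, C has normal n = AB × AC = (292446, -139260, -49374) and equation n·P = -13623426.
Checking the remaining points: n·D = -13623426, n·E = -13623426, n·F = -13623426.
All equal -13623426, so all 6 points lie in one plane.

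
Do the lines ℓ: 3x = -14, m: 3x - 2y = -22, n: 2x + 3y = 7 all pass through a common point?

Intersecting ℓ and m: solving the 2×2 system gives (x, y) = (-14/3, 4).
Substitute into n: (2)(-14/3) + (3)(4) = 8/3.
But n requires 7 ≠ 8/3, so the three lines have no common point.

No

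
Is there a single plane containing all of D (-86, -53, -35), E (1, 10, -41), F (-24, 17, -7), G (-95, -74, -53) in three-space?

Yes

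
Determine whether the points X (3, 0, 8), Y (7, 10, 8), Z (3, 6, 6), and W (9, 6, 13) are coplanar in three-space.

No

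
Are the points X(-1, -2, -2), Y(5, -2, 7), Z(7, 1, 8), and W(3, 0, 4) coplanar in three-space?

No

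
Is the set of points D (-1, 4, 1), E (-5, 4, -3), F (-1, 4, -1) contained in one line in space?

No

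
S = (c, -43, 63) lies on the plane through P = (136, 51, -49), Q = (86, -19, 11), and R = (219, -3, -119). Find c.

36

The plane through P, Q, R has equation 8140x + 1480y + 8510z = 765530.
Substituting S: (8140)c + (472490) = 765530, so c = 36.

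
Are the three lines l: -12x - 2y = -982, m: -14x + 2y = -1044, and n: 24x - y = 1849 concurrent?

Lines aᵢx + bᵢy = cᵢ with pairwise distinct directions are concurrent exactly when det[aᵢ bᵢ cᵢ] = 0.
Here the determinant is -120.
Nonzero, so no common point exists.

No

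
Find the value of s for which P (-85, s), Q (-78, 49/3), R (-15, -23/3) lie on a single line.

Collinearity: (P − Q) must be parallel to (R − Q) = (63, -24).
Cross-multiplying the components: (s − 49/3)·(63) = (-7)·(-24).
Solving gives s = 19.

19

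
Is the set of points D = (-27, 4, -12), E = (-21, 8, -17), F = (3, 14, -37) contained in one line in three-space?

DE = (6, 4, -5), DF = (30, 10, -25).
Comparing components 2 and 3: (4)(-25) − (-5)(10) = -50 ≠ 0, so DE and DF are not parallel and the points are not collinear.

No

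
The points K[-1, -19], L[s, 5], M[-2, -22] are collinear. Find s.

7

Collinearity: (L − K) must be parallel to (M − K) = (-1, -3).
Cross-multiplying the components: (s − (-1))·(-3) = (24)·(-1).
Solving gives s = 7.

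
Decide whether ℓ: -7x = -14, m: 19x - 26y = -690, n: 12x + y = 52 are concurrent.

Yes

The three lines meet at one point iff the augmented coefficient matrix [aᵢ bᵢ cᵢ] has rank < 3, i.e. its determinant vanishes.
Here the determinant is 0.
It vanishes, so the lines are concurrent at (2, 28).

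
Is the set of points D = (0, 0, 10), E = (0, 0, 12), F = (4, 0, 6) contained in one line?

No

DE = (0, 0, 2), DF = (4, 0, -4).
Comparing components 3 and 1: (2)(4) − (0)(-4) = 8 ≠ 0, so DE and DF are not parallel and the points are not collinear.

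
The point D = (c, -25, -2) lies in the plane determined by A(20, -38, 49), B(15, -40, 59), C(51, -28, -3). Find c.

Coplanarity requires AB · (AC × AD) = 0.
AB = (-5, -2, 10), AC = (31, 10, -52); the triple product is linear in c with coefficient 4 and constant term -42.
Setting it to zero: c = 21/2.

21/2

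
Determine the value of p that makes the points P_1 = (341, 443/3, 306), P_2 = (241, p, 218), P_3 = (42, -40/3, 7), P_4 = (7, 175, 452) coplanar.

99

Normal to plane P_1P_3P_4: n = (-46000/3, 143520, -185840/3); plane equation n·P = -8973680/3.
Requiring n·P_2 = -8973680/3: (143520)p + (-51599120/3) = -8973680/3.
So p = 99.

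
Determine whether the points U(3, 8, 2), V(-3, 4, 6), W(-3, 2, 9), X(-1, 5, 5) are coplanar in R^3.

No

With U as base: UV = (-6, -4, 4), UW = (-6, -6, 7), UX = (-4, -3, 3).
UW × UX = (3, -10, -6).
UV · (UW × UX) = -2.
Since -2 ≠ 0, the four points are not coplanar.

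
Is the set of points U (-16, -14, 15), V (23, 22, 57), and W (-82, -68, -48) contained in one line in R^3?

No

UV = (39, 36, 42), UW = (-66, -54, -63).
UV × UW = (0, -315, 270).
The cross product is nonzero, so the points do not lie on one line.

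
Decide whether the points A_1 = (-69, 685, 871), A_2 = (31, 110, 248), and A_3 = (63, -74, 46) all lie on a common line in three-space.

A_1A_2 = (100, -575, -623), A_1A_3 = (132, -759, -825).
A_1A_2 × A_1A_3 = (1518, 264, 0).
The cross product is nonzero, so the points do not lie on one line.

No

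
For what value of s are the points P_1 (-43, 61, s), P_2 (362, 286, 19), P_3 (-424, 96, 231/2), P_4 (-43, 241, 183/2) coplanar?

Coplanarity ⇔ det[P_1P_2; P_1P_3; P_1P_4] = 0.
Expanding, this is linear in s: (41580)s + (-582120) = 0.
So s = 14.

14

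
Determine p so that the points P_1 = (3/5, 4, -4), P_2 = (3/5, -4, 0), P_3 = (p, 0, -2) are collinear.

3/5

Collinearity requires P_1P_2 × P_1P_3 = 0; each component is linear in p.
The y-component gives (4)p + (-12/5) = 0, so p = 3/5.
The remaining components then also vanish.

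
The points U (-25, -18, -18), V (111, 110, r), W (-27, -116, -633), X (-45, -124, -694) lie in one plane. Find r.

866

Normal to plane UWX: n = (1058, 10948, -1748); plane equation n·P = -192050.
Requiring n·V = -192050: (-1748)r + (1321718) = -192050.
So r = 866.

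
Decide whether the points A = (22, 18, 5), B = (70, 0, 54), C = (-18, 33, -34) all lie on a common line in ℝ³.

No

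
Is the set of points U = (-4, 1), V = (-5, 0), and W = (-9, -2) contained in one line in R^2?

UV = (-1, -1), UW = (-5, -3).
Twice the signed area of △UVW is (-1)(-3) − (-1)(-5) = -2.
The area is nonzero, so the three points are not collinear.

No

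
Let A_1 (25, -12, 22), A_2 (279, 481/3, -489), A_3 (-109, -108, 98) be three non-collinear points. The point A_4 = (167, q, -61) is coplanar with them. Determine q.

269/3

Coplanarity requires A_1A_2 · (A_1A_3 × A_1A_4) = 0.
A_1A_2 = (254, 517/3, -511), A_1A_3 = (-134, -96, 76); the triple product is linear in q with coefficient 49170 and constant term -4408910.
Setting it to zero: q = 269/3.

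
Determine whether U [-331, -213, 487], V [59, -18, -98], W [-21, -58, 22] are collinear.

UV = (390, 195, -585), UW = (310, 155, -465).
UV × UW = (0, 0, 0).
The cross product vanishes, so the three points are collinear.

Yes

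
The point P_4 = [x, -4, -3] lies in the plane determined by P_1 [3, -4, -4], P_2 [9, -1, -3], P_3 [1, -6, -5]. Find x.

A normal to the plane is n = P_1P_2 × P_1P_3 = (-1, 4, -6).
P_4 lies in the plane iff n · P_1P_4 = 0.
This gives (-1)x + (-3) = 0, so x = -3.

-3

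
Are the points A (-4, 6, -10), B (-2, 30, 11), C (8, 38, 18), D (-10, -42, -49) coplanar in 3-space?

A normal to the plane through A, B, C is n = AB × AC = (0, 196, -224).
The plane has equation n·P = 3416. For D: n·D = 2744.
2744 ≠ 3416, so D is off the plane.

No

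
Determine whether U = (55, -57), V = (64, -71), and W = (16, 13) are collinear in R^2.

UV = (9, -14), UW = (-39, 70).
If collinear, UW would be a scalar multiple of UV. But (9)·(70) ≠ (-14)·(-39) (difference 84), so they are not parallel; the points are not collinear.

No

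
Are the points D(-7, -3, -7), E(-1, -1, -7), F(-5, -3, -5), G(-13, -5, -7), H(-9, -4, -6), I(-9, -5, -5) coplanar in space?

No

The plane through D, E, F has normal n = DE × DF = (4, -12, -4) and equation n·P = 36.
Checking the remaining points: n·G = 36, n·H = 36, n·I = 44.
Since n·I = 44 ≠ 36, I is off the plane and the points are not all coplanar.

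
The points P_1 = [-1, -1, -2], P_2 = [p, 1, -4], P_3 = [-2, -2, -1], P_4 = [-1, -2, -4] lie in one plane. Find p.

1

Coplanarity ⇔ det[P_1P_2; P_1P_3; P_1P_4] = 0.
Expanding, this is linear in p: (3)p + (-3) = 0.
So p = 1.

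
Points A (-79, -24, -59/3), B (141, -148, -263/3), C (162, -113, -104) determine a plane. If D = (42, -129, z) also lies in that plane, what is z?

-148/3

A normal to the plane is n = AB × AC = (13216/3, 6496/3, 10304).
D lies in the plane iff n · AD = 0.
This gives (10304)z + (1524992/3) = 0, so z = -148/3.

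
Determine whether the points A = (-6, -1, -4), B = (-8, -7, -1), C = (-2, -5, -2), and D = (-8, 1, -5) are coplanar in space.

A normal to the plane through A, B, C is n = AB × AC = (0, 16, 32).
The plane has equation n·P = -144. For D: n·D = -144.
Equal, so D lies in the plane and all four are coplanar.

Yes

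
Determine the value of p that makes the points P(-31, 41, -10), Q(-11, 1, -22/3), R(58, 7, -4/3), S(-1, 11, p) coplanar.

The points are coplanar iff PQ · (PR × PS) = 0.
Expanding, this is linear in p: (2880)p + (19200) = 0.
So p = -20/3.

-20/3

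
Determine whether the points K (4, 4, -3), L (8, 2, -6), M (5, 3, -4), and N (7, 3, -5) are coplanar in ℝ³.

Yes

A normal to the plane through K, L, M is n = KL × KM = (-1, 1, -2).
The plane has equation n·P = 6. For N: n·N = 6.
Equal, so N lies in the plane and all four are coplanar.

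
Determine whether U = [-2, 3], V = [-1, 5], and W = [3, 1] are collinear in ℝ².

UV = (1, 2), UW = (5, -2).
det[UV; UW] = (1)(-2) − (2)(5) = -12.
The determinant is nonzero, so they are not collinear.

No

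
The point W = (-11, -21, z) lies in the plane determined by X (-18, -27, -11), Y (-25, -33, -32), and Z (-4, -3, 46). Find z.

A normal to the plane is n = XY × XZ = (162, 105, -84).
W lies in the plane iff n · XW = 0.
This gives (-84)z + (840) = 0, so z = 10.

10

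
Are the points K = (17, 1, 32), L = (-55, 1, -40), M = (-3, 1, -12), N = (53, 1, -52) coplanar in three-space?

Yes

With K as base: KL = (-72, 0, -72), KM = (-20, 0, -44), KN = (36, 0, -84).
KM × KN = (0, -3264, 0).
KL · (KM × KN) = 0.
The scalar triple product vanishes, so the four points are coplanar.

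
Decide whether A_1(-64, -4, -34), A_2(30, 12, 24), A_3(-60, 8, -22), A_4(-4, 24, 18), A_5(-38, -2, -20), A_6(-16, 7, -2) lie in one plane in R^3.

The plane through A_1, A_2, A_3 has normal n = A_1A_2 × A_1A_3 = (-504, -896, 1064) and equation n·P = -336.
Checking the remaining points: n·A_4 = -336, n·A_5 = -336, n·A_6 = -336.
All equal -336, so all 6 points lie in one plane.

Yes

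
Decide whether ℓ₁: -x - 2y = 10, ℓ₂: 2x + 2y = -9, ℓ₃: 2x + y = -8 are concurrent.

No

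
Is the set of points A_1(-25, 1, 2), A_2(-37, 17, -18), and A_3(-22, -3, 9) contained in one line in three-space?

A_1A_2 = (-12, 16, -20), A_1A_3 = (3, -4, 7).
Comparing components 2 and 3: (16)(7) − (-20)(-4) = 32 ≠ 0, so A_1A_2 and A_1A_3 are not parallel and the points are not collinear.

No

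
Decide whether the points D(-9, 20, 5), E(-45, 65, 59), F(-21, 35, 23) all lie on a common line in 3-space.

Yes

DE = (-36, 45, 54), DF = (-12, 15, 18).
DE × DF = (0, 0, 0).
The cross product vanishes, so the three points are collinear.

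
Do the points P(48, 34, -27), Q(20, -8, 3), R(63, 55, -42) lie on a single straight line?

PQ = (-28, -42, 30), PR = (15, 21, -15).
Comparing components 3 and 1: (30)(15) − (-28)(-15) = 30 ≠ 0, so PQ and PR are not parallel and the points are not collinear.

No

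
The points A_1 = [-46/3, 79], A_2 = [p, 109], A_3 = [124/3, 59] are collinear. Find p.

-301/3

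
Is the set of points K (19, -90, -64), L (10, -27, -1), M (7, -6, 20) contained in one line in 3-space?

KL = (-9, 63, 63), KM = (-12, 84, 84).
KL × KM = (0, 0, 0).
The cross product vanishes, so the three points are collinear.

Yes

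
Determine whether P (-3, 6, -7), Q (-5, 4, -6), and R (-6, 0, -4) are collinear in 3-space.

No

PQ = (-2, -2, 1), PR = (-3, -6, 3).
PQ × PR = (0, 3, 6).
The cross product is nonzero, so the points do not lie on one line.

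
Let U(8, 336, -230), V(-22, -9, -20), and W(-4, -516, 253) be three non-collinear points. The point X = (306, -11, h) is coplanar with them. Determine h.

The plane through U, V, W has equation 12285x + 11970y + 21420z = -806400.
Substituting X: (21420)h + (3627540) = -806400, so h = -207.

-207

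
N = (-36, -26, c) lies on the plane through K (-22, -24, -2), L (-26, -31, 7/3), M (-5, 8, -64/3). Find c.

4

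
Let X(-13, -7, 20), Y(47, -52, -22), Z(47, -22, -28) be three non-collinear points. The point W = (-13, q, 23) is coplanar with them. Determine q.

Coplanarity requires XY · (XZ × XW) = 0.
XY = (60, -45, -42), XZ = (60, -15, -48); the triple product is linear in q with coefficient 360 and constant term 7920.
Setting it to zero: q = -22.

-22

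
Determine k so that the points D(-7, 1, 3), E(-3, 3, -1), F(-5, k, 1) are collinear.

2

Direction DE = (4, 2, -4). From the x-coordinate of F, the parameter along the line is τ = (-5 − (-7))/4 = 1/2.
Then k = 1 + 1/2·(2) = 2.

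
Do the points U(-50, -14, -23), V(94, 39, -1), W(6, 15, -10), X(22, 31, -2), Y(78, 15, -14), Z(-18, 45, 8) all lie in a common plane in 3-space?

No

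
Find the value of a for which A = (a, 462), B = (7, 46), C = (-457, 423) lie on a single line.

-505

Collinearity: (A − B) must be parallel to (C − B) = (-464, 377).
Cross-multiplying the components: (a − 7)·(377) = (416)·(-464).
Solving gives a = -505.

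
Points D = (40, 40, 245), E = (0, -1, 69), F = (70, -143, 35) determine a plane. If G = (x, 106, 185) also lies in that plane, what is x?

Coplanarity requires DE · (DF × DG) = 0.
DE = (-40, -41, -176), DF = (30, -183, -210); the triple product is linear in x with coefficient -23598 and constant term -471960.
Setting it to zero: x = -20.

-20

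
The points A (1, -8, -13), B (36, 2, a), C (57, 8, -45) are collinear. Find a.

Collinearity requires AB × AC = 0; each component is linear in a.
The x-component gives (-16)a + (-528) = 0, so a = -33.
The remaining components then also vanish.

-33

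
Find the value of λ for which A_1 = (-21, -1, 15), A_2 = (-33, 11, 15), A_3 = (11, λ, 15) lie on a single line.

Collinearity requires A_1A_2 × A_1A_3 = 0; each component is linear in λ.
The z-component gives (-12)λ + (-396) = 0, so λ = -33.
The remaining components then also vanish.

-33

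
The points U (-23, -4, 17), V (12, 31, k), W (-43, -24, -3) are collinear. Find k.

52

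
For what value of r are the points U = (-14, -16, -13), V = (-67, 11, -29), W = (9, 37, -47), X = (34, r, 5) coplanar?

The points are coplanar iff UV · (UW × UX) = 0.
Expanding, this is linear in r: (-2170)r + (-99820) = 0.
So r = -46.

-46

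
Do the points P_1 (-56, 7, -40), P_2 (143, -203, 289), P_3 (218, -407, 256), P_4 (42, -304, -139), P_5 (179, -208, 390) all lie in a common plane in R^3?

Yes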